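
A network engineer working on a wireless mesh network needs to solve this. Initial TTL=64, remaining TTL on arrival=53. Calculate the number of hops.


Given: initial TTL = 64, received TTL = 53
Hops = initial TTL - received TTL
Hops = 64 - 53 = 11

11


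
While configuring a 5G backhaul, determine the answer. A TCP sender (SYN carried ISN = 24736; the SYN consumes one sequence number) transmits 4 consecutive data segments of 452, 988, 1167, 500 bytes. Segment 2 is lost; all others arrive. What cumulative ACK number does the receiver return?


SYN uses sequence number 24736; first data byte = ISN + 1 = 24737.
Segment 1: SEQ = 24737, len = 452 B, covers [24737, 25188]
Segment 2: SEQ = 25189, len = 988 B, covers [25189, 26176] [LOST]
Segment 3: SEQ = 26177, len = 1167 B, covers [26177, 27343]
Segment 4: SEQ = 27344, len = 500 B, covers [27344, 27843]
In-order data received: bytes [24737, 25188] (segments 1..1).
Segment 2 missing -> gap begins at byte 25189; later segments buffered out of order.
Cumulative ACK = next expected in-order byte = 24737 + 452 = 25189

25189


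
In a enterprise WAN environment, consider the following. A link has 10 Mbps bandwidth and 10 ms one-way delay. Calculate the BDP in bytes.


Given: bandwidth = 10 Mbps, delay = 10 ms
BDP in bits = 10 * 10^6 * 10 / 1000
BDP in bits = 100000
BDP in bytes = 100000 / 8 = 12500

12500


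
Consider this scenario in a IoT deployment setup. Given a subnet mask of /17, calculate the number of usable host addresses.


Given: subnet mask /17
Host bits = 32 - 17 = 15
Total addresses = 2^15 = 32768
Usable hosts = 32768 - 2 (network + broadcast) = 32766

32766


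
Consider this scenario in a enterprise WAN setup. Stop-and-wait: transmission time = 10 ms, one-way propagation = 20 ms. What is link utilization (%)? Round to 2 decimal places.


Given: Ttrans = 10 ms, Tprop = 20 ms
RTT = 2 * Tprop = 2 * 20 = 40 ms
U = Ttrans / (Ttrans + RTT)
U = 10 / (10 + 40)
U = 10 / 50 = 0.2
U% = 20.00%

20.00


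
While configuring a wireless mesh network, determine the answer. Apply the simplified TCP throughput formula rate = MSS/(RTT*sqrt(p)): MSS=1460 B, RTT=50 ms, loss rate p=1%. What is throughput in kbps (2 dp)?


Given: MSS = 1460 bytes, RTT = 50 ms, loss = 1%
RTT in seconds = 50 / 1000 = 0.05
Loss rate = 1% = 0.01
sqrt(loss) = sqrt(0.01) = 0.1
Throughput (bytes/s) = 1460 / (0.05 * 0.1) = 292000.0000
Throughput (kbps) = 292000.0000 * 8 / 1000 = 2336.000000 -> 2336.00 kbps (2 dp)

2336.00


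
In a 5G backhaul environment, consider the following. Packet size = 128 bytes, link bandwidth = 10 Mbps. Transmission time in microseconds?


Given: packet = 128 bytes, bandwidth = 10 Mbps
Packet in bits = 128 * 8 = 1024 bits
Bandwidth = 10 * 10^6 = 10000000 bps
Time = 1024 / 10000000 seconds
Time in us = 1024 * 10^6 / 10000000 = 102.4

102.4


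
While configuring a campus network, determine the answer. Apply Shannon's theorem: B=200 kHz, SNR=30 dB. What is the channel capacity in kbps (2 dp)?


Given: B = 200 kHz, SNR = 30 dB
SNR linear = 10^(30/10) = 1000
1 + SNR = 1001
log2(1001) = 9.9672262588
C = 200 * 1000 * 9.9672262588 = 1993445.2518 bps
C = 1993.445252 kbps -> 1993.45 kbps (2 dp)

1993.45


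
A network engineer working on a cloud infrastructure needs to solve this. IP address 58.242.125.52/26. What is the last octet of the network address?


Given: IP = 58.242.125.52, prefix = /26
Subnet mask = 255.255.255.192
Last octet of IP: 52
Last octet of mask: 192
Network last octet = 52 AND 192 = 0

0


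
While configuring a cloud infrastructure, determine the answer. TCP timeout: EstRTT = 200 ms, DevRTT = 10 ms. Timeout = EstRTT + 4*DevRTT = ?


Given: EstRTT = 200 ms, DevRTT = 10 ms
Timeout = EstRTT + 4 * DevRTT
4 * DevRTT = 4 * 10 = 40
Timeout = 200 + 40 = 240 ms

240


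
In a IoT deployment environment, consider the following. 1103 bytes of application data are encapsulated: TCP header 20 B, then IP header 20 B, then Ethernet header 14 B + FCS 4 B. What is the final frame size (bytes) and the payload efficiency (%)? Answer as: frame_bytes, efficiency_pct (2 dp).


TCP segment = 1103 + 20 = 1123 B
IP packet = 1123 + 20 = 1143 B
Ethernet frame = 1143 + 14 + 4 = 1161 B
Efficiency = app / frame = 1103 / 1161 = 0.950043 = 95.0043% -> 95.00% (2 dp)

1161, 95.00


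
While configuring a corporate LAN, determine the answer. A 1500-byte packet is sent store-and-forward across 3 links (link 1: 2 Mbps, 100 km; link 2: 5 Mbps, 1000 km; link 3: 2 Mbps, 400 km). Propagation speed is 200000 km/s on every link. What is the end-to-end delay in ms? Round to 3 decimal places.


Packet = 1500 bytes = 12000 bits. Store-and-forward: sum (t_trans + t_prop) per link.
Link 1: t_trans = 12000/(2*10^6) s = 6.0000 ms; t_prop = 100/200000 s = 0.5000 ms; subtotal = 6.5000 ms
Link 2: t_trans = 12000/(5*10^6) s = 2.4000 ms; t_prop = 1000/200000 s = 5.0000 ms; subtotal = 7.4000 ms
Link 3: t_trans = 12000/(2*10^6) s = 6.0000 ms; t_prop = 400/200000 s = 2.0000 ms; subtotal = 8.0000 ms
End-to-end = 6.5000 + 7.4000 + 8.0000 = 21.9000 ms -> 21.900 ms (3 dp)

21.900


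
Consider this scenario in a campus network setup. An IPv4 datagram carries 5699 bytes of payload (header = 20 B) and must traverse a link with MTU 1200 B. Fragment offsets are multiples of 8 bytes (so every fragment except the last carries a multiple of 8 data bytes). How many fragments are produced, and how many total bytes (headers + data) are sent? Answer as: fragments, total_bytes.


Max data per non-final fragment = floor((MTU - header)/8)*8 = floor((1200 - 20)/8)*8 = floor(1180/8)*8 = 1176 B
Final fragment needs no 8-byte alignment: it can carry up to MTU - header = 1180 B
Non-final fragments needed = ceil((payload - 1180) / 1176) = ceil(4519/1176) = ceil(3.8427) = 4
Number of fragments = 4 + 1 = 5
Fragment sizes (data): 4 * 1176 B + 995 B (last, 995 <= 1180 OK)
Total bytes sent = payload + n_frags * header = 5699 + 5*20 = 5699 + 100 = 5799 B

5, 5799


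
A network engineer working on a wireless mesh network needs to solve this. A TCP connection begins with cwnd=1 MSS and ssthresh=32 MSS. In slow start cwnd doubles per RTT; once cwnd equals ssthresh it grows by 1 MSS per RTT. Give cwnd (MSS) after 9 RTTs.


RTT 0: cwnd = 1 MSS (initial)
RTT 1: cwnd = 2 MSS (slow start, doubled)
RTT 2: cwnd = 4 MSS (slow start, doubled)
RTT 3: cwnd = 8 MSS (slow start, doubled)
RTT 4: cwnd = 16 MSS (slow start, doubled)
RTT 5: cwnd = 32 MSS (slow start, doubled)
RTT 6: cwnd = 33 MSS (congestion avoidance, +1)
RTT 7: cwnd = 34 MSS (congestion avoidance, +1)
RTT 8: cwnd = 35 MSS (congestion avoidance, +1)
RTT 9: cwnd = 36 MSS (congestion avoidance, +1)

36


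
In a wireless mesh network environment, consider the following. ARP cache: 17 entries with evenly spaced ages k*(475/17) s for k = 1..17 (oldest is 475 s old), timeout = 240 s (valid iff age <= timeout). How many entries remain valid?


Ages are k * 475/17 s for k = 1..17 (spacing = 27.9412 s).
Entry k is valid iff k * 475/17 <= 240 iff k <= 17 * 240 / 475 = 8.5895
n_valid = floor(8.5895) = 8
(n_stale = 17 - 8 = 9)

8


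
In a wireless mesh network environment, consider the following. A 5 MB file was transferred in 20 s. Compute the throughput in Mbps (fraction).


Given: file = 5 MB, time = 20 s
File in Mb = 5 * 8 = 40 Mb
Throughput = 40 / 20 Mbps
Throughput = 2 Mbps

2


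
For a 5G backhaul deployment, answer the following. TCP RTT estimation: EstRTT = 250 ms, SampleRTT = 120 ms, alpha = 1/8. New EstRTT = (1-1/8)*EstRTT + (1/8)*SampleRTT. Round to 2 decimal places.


Given: EstRTT = 250 ms, SampleRTT = 120 ms, alpha = 1/8
New EstRTT = (1 - alpha) * EstRTT + alpha * SampleRTT
(7/8) * 250 = 218.75
(1/8) * 120 = 15
New EstRTT = 218.75 + 15 = 233.75 ms -> 233.75 ms (2 dp)

233.75


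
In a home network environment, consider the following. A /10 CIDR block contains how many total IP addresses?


Given: CIDR prefix /10
Host bits = 32 - 10 = 22
Total addresses = 2^22 = 4194304

4194304


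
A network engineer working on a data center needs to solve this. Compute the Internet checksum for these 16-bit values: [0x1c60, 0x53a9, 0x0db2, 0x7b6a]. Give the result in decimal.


Given words: [0x1c60, 0x53a9, 0x0db2, 0x7b6a]
Step 1: Sum all words
Raw sum = 7264 + 21417 + 3506 + 31594 = 63781
One's complement = ~63781 & 0xFFFF = 1754

1754


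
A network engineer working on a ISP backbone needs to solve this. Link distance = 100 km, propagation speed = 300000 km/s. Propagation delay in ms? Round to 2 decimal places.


Given: distance = 100 km, speed = 300000 km/s
Delay = distance / speed = 100 / 300000 seconds
Delay in ms = 100 * 1000 / 300000
Delay = 0.3333 ms
Rounded to 2 dp = 0.33 ms

0.33


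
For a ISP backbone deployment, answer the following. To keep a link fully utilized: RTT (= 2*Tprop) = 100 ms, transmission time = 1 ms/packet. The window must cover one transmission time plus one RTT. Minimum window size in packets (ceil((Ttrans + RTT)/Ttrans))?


Given: Ttrans = 1 ms, RTT = 100 ms (= 2 * Tprop, Tprop = 50 ms)
Time until first ACK returns = Ttrans + RTT = 1 + 100 = 101 ms
Need W * Ttrans >= Ttrans + RTT  ->  W >= (Ttrans + RTT) / Ttrans
(Ttrans + RTT) / Ttrans = 101 / 1 = 101
W_min = ceil(101) = 101

101


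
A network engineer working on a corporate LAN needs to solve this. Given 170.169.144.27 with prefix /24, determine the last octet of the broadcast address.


Given: IP = 170.169.144.27, prefix = /24
Host bits = 32 - 24 = 8
Network last octet = 27 AND mask = 0
Host part size = 2^8 - 1 = 255
Broadcast last octet = 0 OR 255 = 255

255


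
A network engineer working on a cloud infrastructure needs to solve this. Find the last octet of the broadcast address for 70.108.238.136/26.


Given: IP = 70.108.238.136, prefix = /26
Host bits = 32 - 26 = 6
Network last octet = 136 AND mask = 128
Host part size = 2^6 - 1 = 63
Broadcast last octet = 128 OR 63 = 191

191


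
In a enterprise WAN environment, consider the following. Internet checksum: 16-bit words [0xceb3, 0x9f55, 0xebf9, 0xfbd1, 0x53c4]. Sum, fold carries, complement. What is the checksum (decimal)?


Given words: [0xceb3, 0x9f55, 0xebf9, 0xfbd1, 0x53c4]
Step 1: Sum all words
Raw sum = 52915 + 40789 + 60409 + 64465 + 21444 = 240022
Step 2: Fold carry: (43414 + 3) = 43417
One's complement = ~43417 & 0xFFFF = 22118

22118


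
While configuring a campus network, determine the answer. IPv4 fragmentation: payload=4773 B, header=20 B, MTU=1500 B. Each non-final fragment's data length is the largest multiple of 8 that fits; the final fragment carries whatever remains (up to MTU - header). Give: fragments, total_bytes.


Max data per non-final fragment = floor((MTU - header)/8)*8 = floor((1500 - 20)/8)*8 = floor(1480/8)*8 = 1480 B
Final fragment needs no 8-byte alignment: it can carry up to MTU - header = 1480 B
Non-final fragments needed = ceil((payload - 1480) / 1480) = ceil(3293/1480) = ceil(2.2250) = 3
Number of fragments = 3 + 1 = 4
Fragment sizes (data): 3 * 1480 B + 333 B (last, 333 <= 1480 OK)
Total bytes sent = payload + n_frags * header = 4773 + 4*20 = 4773 + 80 = 4853 B

4, 4853


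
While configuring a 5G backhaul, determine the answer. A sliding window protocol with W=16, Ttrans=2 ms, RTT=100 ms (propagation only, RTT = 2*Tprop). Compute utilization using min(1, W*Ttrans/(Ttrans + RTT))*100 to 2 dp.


Given: W = 16, Ttrans = 2 ms, RTT = 100 ms (= 2 * Tprop, Tprop = 50 ms)
Cycle time = Ttrans + RTT = 2 + 100 = 102 ms (first packet sent until its ACK returns)
W * Ttrans = 16 * 2 = 32 ms of sending per cycle
W * Ttrans / (Ttrans + RTT) = 32 / 102 = 0.313725
U = min(1, 0.313725) = 0.313725
U% = 31.37%

31.37


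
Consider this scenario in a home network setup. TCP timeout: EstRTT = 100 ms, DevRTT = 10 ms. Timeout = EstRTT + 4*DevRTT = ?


Given: EstRTT = 100 ms, DevRTT = 10 ms
Timeout = EstRTT + 4 * DevRTT
4 * DevRTT = 4 * 10 = 40
Timeout = 100 + 40 = 140 ms

140


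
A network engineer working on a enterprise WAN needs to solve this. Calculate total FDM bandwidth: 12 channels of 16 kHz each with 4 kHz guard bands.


Given: 12 channels, 16 kHz each, guard = 4 kHz
Channel bandwidth = 12 * 16 = 192 kHz
Guard bands = 11 gaps * 4 kHz = 44 kHz
Total = 192 + 44 = 236 kHz

236


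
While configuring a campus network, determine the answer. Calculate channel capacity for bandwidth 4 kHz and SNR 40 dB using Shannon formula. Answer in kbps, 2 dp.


Given: B = 4 kHz, SNR = 40 dB
SNR linear = 10^(40/10) = 10000
1 + SNR = 10001
log2(10001) = 13.2878566418
C = 4 * 1000 * 13.2878566418 = 53151.4266 bps
C = 53.151427 kbps -> 53.15 kbps (2 dp)

53.15


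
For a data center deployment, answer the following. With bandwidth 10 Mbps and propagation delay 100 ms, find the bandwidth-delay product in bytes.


Given: bandwidth = 10 Mbps, delay = 100 ms
BDP in bits = 10 * 10^6 * 100 / 1000
BDP in bits = 1000000
BDP in bytes = 1000000 / 8 = 125000

125000


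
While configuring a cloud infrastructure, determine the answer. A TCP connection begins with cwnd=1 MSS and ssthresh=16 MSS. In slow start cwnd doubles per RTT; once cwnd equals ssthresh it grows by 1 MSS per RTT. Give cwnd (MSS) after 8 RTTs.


RTT 0: cwnd = 1 MSS (initial)
RTT 1: cwnd = 2 MSS (slow start, doubled)
RTT 2: cwnd = 4 MSS (slow start, doubled)
RTT 3: cwnd = 8 MSS (slow start, doubled)
RTT 4: cwnd = 16 MSS (slow start, doubled)
RTT 5: cwnd = 17 MSS (congestion avoidance, +1)
RTT 6: cwnd = 18 MSS (congestion avoidance, +1)
RTT 7: cwnd = 19 MSS (congestion avoidance, +1)
RTT 8: cwnd = 20 MSS (congestion avoidance, +1)

20


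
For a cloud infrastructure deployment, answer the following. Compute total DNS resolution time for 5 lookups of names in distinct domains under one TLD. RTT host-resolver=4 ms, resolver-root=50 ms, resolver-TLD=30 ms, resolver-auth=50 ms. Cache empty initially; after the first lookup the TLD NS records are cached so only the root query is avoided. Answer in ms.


Lookup 1 (cold cache): local + root + TLD + auth = 4 + 50 + 30 + 50 = 134 ms
Lookups 2..5 (TLD NS cached -> skip root; new domain -> still ask TLD and auth): local + TLD + auth = 4 + 30 + 50 = 84 ms each
Remaining 4 lookups: 4 * 84 = 336 ms
Total = 134 + 336 = 470 ms

470


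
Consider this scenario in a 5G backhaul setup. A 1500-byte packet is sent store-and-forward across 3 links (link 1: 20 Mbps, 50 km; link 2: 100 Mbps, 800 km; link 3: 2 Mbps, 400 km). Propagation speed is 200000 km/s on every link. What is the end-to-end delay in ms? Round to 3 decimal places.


Packet = 1500 bytes = 12000 bits. Store-and-forward: sum (t_trans + t_prop) per link.
Link 1: t_trans = 12000/(20*10^6) s = 0.6000 ms; t_prop = 50/200000 s = 0.2500 ms; subtotal = 0.8500 ms
Link 2: t_trans = 12000/(100*10^6) s = 0.1200 ms; t_prop = 800/200000 s = 4.0000 ms; subtotal = 4.1200 ms
Link 3: t_trans = 12000/(2*10^6) s = 6.0000 ms; t_prop = 400/200000 s = 2.0000 ms; subtotal = 8.0000 ms
End-to-end = 0.8500 + 4.1200 + 8.0000 = 12.9700 ms -> 12.970 ms (3 dp)

12.970


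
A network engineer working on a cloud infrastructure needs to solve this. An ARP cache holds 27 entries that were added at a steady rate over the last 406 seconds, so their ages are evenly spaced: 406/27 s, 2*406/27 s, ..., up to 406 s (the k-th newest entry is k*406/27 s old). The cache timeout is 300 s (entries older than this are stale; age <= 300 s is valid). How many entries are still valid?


Ages are k * 406/27 s for k = 1..27 (spacing = 15.0370 s).
Entry k is valid iff k * 406/27 <= 300 iff k <= 27 * 300 / 406 = 19.9507
n_valid = floor(19.9507) = 19
(n_stale = 27 - 19 = 8)

19


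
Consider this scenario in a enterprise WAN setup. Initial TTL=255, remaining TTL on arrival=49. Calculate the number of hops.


Given: initial TTL = 255, received TTL = 49
Hops = initial TTL - received TTL
Hops = 255 - 49 = 206

206


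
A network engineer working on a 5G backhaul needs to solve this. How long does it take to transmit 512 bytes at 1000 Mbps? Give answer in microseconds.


Given: packet = 512 bytes, bandwidth = 1000 Mbps
Packet in bits = 512 * 8 = 4096 bits
Bandwidth = 1000 * 10^6 = 1000000000 bps
Time = 4096 / 1000000000 seconds
Time in us = 4096 * 10^6 / 1000000000 = 4.096

4.096


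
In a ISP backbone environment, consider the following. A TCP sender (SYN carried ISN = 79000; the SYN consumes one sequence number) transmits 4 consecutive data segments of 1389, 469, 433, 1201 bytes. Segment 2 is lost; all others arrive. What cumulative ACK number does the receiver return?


SYN uses sequence number 79000; first data byte = ISN + 1 = 79001.
Segment 1: SEQ = 79001, len = 1389 B, covers [79001, 80389]
Segment 2: SEQ = 80390, len = 469 B, covers [80390, 80858] [LOST]
Segment 3: SEQ = 80859, len = 433 B, covers [80859, 81291]
Segment 4: SEQ = 81292, len = 1201 B, covers [81292, 82492]
In-order data received: bytes [79001, 80389] (segments 1..1).
Segment 2 missing -> gap begins at byte 80390; later segments buffered out of order.
Cumulative ACK = next expected in-order byte = 79001 + 1389 = 80390

80390


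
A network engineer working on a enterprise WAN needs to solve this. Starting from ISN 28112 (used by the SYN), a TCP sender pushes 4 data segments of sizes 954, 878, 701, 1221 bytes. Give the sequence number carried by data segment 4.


The SYN occupies sequence number ISN = 28112, so the first data byte is ISN + 1 = 28113.
SEQ of data segment i = (ISN + 1) + sum of payload sizes of segments 1..i-1.
Segment 1: SEQ = 28113, payload = 954 bytes
Segment 2: SEQ = 29067, payload = 878 bytes
Segment 3: SEQ = 29945, payload = 701 bytes
Segment 4: SEQ = 30646, payload = 1221 bytes
SEQ of segment 4 = 28113 + 954 + 878 + 701 = 30646

30646


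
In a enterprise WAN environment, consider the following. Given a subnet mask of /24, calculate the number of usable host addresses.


Given: subnet mask /24
Host bits = 32 - 24 = 8
Total addresses = 2^8 = 256
Usable hosts = 256 - 2 (network + broadcast) = 254

254


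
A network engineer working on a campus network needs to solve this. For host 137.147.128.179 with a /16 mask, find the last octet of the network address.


Given: IP = 137.147.128.179, prefix = /16
Subnet mask = 255.255.0.0
Last octet of IP: 179
Last octet of mask: 0
Network last octet = 179 AND 0 = 0

0


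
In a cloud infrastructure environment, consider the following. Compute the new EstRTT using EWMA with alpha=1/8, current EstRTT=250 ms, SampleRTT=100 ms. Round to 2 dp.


Given: EstRTT = 250 ms, SampleRTT = 100 ms, alpha = 1/8
New EstRTT = (1 - alpha) * EstRTT + alpha * SampleRTT
(7/8) * 250 = 218.75
(1/8) * 100 = 12.5
New EstRTT = 218.75 + 12.5 = 231.25 ms -> 231.25 ms (2 dp)

231.25


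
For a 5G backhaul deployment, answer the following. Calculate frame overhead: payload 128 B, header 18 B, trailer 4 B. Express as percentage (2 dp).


Given: payload = 128 B, header = 18 B, trailer = 4 B
Overhead bytes = header + trailer = 18 + 4 = 22
Total frame = payload + overhead = 128 + 22 = 150
Overhead % = 22 / 150 * 100 = 14.6667% -> 14.67% (2 dp)

14.67


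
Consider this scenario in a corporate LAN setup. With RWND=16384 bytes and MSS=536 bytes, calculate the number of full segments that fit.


Given: RWND = 16384 bytes, MSS = 536 bytes
Full segments = floor(RWND / MSS)
Full segments = floor(16384 / 536)
Full segments = floor(30.5672) = 30

30


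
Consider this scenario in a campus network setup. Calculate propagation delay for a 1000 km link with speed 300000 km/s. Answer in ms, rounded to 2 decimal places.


Given: distance = 1000 km, speed = 300000 km/s
Delay = distance / speed = 1000 / 300000 seconds
Delay in ms = 1000 * 1000 / 300000
Delay = 3.3333 ms
Rounded to 2 dp = 3.33 ms

3.33


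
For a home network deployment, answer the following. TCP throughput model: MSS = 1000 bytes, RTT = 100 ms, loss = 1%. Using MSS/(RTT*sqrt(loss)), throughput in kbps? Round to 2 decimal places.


Given: MSS = 1000 bytes, RTT = 100 ms, loss = 1%
RTT in seconds = 100 / 1000 = 0.1
Loss rate = 1% = 0.01
sqrt(loss) = sqrt(0.01) = 0.1
Throughput (bytes/s) = 1000 / (0.1 * 0.1) = 100000.0000
Throughput (kbps) = 100000.0000 * 8 / 1000 = 800.000000 -> 800.00 kbps (2 dp)

800.00


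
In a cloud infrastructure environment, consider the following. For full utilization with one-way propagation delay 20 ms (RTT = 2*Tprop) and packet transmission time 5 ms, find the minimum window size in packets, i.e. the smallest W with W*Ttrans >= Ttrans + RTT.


Given: Ttrans = 5 ms, RTT = 40 ms (= 2 * Tprop, Tprop = 20 ms)
Time until first ACK returns = Ttrans + RTT = 5 + 40 = 45 ms
Need W * Ttrans >= Ttrans + RTT  ->  W >= (Ttrans + RTT) / Ttrans
(Ttrans + RTT) / Ttrans = 45 / 5 = 9
W_min = ceil(9) = 9

9


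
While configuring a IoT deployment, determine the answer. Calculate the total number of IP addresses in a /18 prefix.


Given: CIDR prefix /18
Host bits = 32 - 18 = 14
Total addresses = 2^14 = 16384

16384


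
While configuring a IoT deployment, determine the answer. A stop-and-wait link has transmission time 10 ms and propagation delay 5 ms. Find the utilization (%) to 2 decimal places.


Given: Ttrans = 10 ms, Tprop = 5 ms
RTT = 2 * Tprop = 2 * 5 = 10 ms
U = Ttrans / (Ttrans + RTT)
U = 10 / (10 + 10)
U = 10 / 20 = 0.5
U% = 50.00%

50.00


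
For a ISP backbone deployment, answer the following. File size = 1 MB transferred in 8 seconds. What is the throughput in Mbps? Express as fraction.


Given: file = 1 MB, time = 8 s
File in Mb = 1 * 8 = 8 Mb
Throughput = 8 / 8 Mbps
Throughput = 1 Mbps

1


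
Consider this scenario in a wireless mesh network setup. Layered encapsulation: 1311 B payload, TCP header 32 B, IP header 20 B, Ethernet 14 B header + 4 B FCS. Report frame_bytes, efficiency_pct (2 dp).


TCP segment = 1311 + 32 = 1343 B
IP packet = 1343 + 20 = 1363 B
Ethernet frame = 1363 + 14 + 4 = 1381 B
Efficiency = app / frame = 1311 / 1381 = 0.949312 = 94.9312% -> 94.93% (2 dp)

1381, 94.93


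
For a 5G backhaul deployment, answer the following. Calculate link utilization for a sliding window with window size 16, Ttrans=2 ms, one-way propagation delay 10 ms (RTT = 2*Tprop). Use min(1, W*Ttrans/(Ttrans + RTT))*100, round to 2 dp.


Given: W = 16, Ttrans = 2 ms, RTT = 20 ms (= 2 * Tprop, Tprop = 10 ms)
Cycle time = Ttrans + RTT = 2 + 20 = 22 ms (first packet sent until its ACK returns)
W * Ttrans = 16 * 2 = 32 ms of sending per cycle
W * Ttrans / (Ttrans + RTT) = 32 / 22 = 1.454545
U = min(1, 1.454545) = 1.000000
U% = 100.00%

100.00


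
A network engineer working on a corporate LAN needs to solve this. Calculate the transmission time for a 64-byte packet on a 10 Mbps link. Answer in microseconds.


Given: packet = 64 bytes, bandwidth = 10 Mbps
Packet in bits = 64 * 8 = 512 bits
Bandwidth = 10 * 10^6 = 10000000 bps
Time = 512 / 10000000 seconds
Time in us = 512 * 10^6 / 10000000 = 51.2

51.2


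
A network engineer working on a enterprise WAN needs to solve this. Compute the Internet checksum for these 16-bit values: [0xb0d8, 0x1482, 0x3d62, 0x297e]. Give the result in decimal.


Given words: [0xb0d8, 0x1482, 0x3d62, 0x297e]
Step 1: Sum all words
Raw sum = 45272 + 5250 + 15714 + 10622 = 76858
Step 2: Fold carry: (11322 + 1) = 11323
One's complement = ~11323 & 0xFFFF = 54212

54212


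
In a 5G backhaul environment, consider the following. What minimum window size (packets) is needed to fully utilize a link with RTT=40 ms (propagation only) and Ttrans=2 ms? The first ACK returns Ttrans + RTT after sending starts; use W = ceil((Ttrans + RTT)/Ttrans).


Given: Ttrans = 2 ms, RTT = 40 ms (= 2 * Tprop, Tprop = 20 ms)
Time until first ACK returns = Ttrans + RTT = 2 + 40 = 42 ms
Need W * Ttrans >= Ttrans + RTT  ->  W >= (Ttrans + RTT) / Ttrans
(Ttrans + RTT) / Ttrans = 42 / 2 = 21
W_min = ceil(21) = 21

21


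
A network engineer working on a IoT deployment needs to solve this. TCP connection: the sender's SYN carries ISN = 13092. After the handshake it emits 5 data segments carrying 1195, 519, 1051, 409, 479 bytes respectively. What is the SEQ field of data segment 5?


The SYN occupies sequence number ISN = 13092, so the first data byte is ISN + 1 = 13093.
SEQ of data segment i = (ISN + 1) + sum of payload sizes of segments 1..i-1.
Segment 1: SEQ = 13093, payload = 1195 bytes
Segment 2: SEQ = 14288, payload = 519 bytes
Segment 3: SEQ = 14807, payload = 1051 bytes
Segment 4: SEQ = 15858, payload = 409 bytes
Segment 5: SEQ = 16267, payload = 479 bytes
SEQ of segment 5 = 13093 + 1195 + 519 + 1051 + 409 = 16267

16267


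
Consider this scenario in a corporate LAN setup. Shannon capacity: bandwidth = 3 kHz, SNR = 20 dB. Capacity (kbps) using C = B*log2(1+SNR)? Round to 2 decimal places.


Given: B = 3 kHz, SNR = 20 dB
SNR linear = 10^(20/10) = 100
1 + SNR = 101
log2(101) = 6.6582114828
C = 3 * 1000 * 6.6582114828 = 19974.6344 bps
C = 19.974634 kbps -> 19.97 kbps (2 dp)

19.97


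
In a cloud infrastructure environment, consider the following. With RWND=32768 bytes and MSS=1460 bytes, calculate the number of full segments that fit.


Given: RWND = 32768 bytes, MSS = 1460 bytes
Full segments = floor(RWND / MSS)
Full segments = floor(32768 / 1460)
Full segments = floor(22.4438) = 22

22


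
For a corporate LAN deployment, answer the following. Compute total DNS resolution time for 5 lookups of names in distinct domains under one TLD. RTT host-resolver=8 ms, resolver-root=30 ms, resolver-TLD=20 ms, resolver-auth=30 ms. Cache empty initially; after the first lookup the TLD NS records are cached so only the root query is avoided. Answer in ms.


Lookup 1 (cold cache): local + root + TLD + auth = 8 + 30 + 20 + 30 = 88 ms
Lookups 2..5 (TLD NS cached -> skip root; new domain -> still ask TLD and auth): local + TLD + auth = 8 + 20 + 30 = 58 ms each
Remaining 4 lookups: 4 * 58 = 232 ms
Total = 88 + 232 = 320 ms

320


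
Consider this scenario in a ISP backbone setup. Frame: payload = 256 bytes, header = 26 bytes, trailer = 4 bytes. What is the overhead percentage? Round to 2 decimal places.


Given: payload = 256 B, header = 26 B, trailer = 4 B
Overhead bytes = header + trailer = 26 + 4 = 30
Total frame = payload + overhead = 256 + 30 = 286
Overhead % = 30 / 286 * 100 = 10.4895% -> 10.49% (2 dp)

10.49


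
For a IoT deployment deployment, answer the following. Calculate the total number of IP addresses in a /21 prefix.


Given: CIDR prefix /21
Host bits = 32 - 21 = 11
Total addresses = 2^11 = 2048

2048


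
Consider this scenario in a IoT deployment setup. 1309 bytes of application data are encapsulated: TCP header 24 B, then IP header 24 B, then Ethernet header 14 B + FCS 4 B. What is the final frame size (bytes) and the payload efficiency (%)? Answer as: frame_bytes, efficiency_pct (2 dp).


TCP segment = 1309 + 24 = 1333 B
IP packet = 1333 + 24 = 1357 B
Ethernet frame = 1357 + 14 + 4 = 1375 B
Efficiency = app / frame = 1309 / 1375 = 0.952000 = 95.2000% -> 95.20% (2 dp)

1375, 95.20


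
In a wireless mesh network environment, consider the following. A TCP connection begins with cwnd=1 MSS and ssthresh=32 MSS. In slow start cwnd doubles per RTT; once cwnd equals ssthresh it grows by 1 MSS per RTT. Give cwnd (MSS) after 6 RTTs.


RTT 0: cwnd = 1 MSS (initial)
RTT 1: cwnd = 2 MSS (slow start, doubled)
RTT 2: cwnd = 4 MSS (slow start, doubled)
RTT 3: cwnd = 8 MSS (slow start, doubled)
RTT 4: cwnd = 16 MSS (slow start, doubled)
RTT 5: cwnd = 32 MSS (slow start, doubled)
RTT 6: cwnd = 33 MSS (congestion avoidance, +1)

33


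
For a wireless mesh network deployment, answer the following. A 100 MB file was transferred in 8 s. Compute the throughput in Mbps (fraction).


Given: file = 100 MB, time = 8 s
File in Mb = 100 * 8 = 800 Mb
Throughput = 800 / 8 Mbps
Throughput = 100 Mbps

100


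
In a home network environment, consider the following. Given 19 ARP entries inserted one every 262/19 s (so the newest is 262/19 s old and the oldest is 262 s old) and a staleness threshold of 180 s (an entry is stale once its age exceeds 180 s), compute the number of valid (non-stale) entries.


Ages are k * 262/19 s for k = 1..19 (spacing = 13.7895 s).
Entry k is valid iff k * 262/19 <= 180 iff k <= 19 * 180 / 262 = 13.0534
n_valid = floor(13.0534) = 13
(n_stale = 19 - 13 = 6)

13


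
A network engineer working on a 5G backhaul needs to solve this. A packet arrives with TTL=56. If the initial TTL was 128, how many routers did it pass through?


Given: initial TTL = 128, received TTL = 56
Hops = initial TTL - received TTL
Hops = 128 - 56 = 72

72


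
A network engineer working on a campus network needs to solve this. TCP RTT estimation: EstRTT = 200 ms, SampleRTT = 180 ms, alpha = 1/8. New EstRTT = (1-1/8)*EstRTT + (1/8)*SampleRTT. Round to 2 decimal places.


Given: EstRTT = 200 ms, SampleRTT = 180 ms, alpha = 1/8
New EstRTT = (1 - alpha) * EstRTT + alpha * SampleRTT
(7/8) * 200 = 175
(1/8) * 180 = 22.5
New EstRTT = 175 + 22.5 = 197.5 ms -> 197.50 ms (2 dp)

197.50


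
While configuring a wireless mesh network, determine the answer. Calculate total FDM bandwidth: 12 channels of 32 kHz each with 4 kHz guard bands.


Given: 12 channels, 32 kHz each, guard = 4 kHz
Channel bandwidth = 12 * 32 = 384 kHz
Guard bands = 11 gaps * 4 kHz = 44 kHz
Total = 384 + 44 = 428 kHz

428


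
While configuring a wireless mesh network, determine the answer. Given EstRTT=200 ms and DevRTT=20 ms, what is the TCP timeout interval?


Given: EstRTT = 200 ms, DevRTT = 20 ms
Timeout = EstRTT + 4 * DevRTT
4 * DevRTT = 4 * 20 = 80
Timeout = 200 + 80 = 280 ms

280


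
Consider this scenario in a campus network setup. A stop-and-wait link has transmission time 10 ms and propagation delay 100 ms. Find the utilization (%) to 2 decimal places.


Given: Ttrans = 10 ms, Tprop = 100 ms
RTT = 2 * Tprop = 2 * 100 = 200 ms
U = Ttrans / (Ttrans + RTT)
U = 10 / (10 + 200)
U = 10 / 210 = 0.047619
U% = 4.76%

4.76


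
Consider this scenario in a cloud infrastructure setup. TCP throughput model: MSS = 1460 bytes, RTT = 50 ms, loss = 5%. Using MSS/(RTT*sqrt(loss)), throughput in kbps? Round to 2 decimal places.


Given: MSS = 1460 bytes, RTT = 50 ms, loss = 5%
RTT in seconds = 50 / 1000 = 0.05
Loss rate = 5% = 0.05
sqrt(loss) = sqrt(0.05) = 0.223606797750
Throughput (bytes/s) = 1460 / (0.05 * 0.223606797750) = 130586.3699
Throughput (kbps) = 130586.3699 * 8 / 1000 = 1044.690959 -> 1044.69 kbps (2 dp)

1044.69


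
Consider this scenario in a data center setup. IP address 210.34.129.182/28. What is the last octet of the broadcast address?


Given: IP = 210.34.129.182, prefix = /28
Host bits = 32 - 28 = 4
Network last octet = 182 AND mask = 176
Host part size = 2^4 - 1 = 15
Broadcast last octet = 176 OR 15 = 191

191


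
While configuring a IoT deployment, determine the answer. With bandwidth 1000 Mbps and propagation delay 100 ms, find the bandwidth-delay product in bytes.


Given: bandwidth = 1000 Mbps, delay = 100 ms
BDP in bits = 1000 * 10^6 * 100 / 1000
BDP in bits = 100000000
BDP in bytes = 100000000 / 8 = 12500000

12500000


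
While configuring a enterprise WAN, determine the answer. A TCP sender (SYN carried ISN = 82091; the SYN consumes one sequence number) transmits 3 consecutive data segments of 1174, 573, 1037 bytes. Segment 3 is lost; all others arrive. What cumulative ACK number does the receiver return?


SYN uses sequence number 82091; first data byte = ISN + 1 = 82092.
Segment 1: SEQ = 82092, len = 1174 B, covers [82092, 83265]
Segment 2: SEQ = 83266, len = 573 B, covers [83266, 83838]
Segment 3: SEQ = 83839, len = 1037 B, covers [83839, 84875] [LOST]
In-order data received: bytes [82092, 83838] (segments 1..2).
Segment 3 missing -> gap begins at byte 83839.
Cumulative ACK = next expected in-order byte = 82092 + 1174 + 573 = 83839

83839


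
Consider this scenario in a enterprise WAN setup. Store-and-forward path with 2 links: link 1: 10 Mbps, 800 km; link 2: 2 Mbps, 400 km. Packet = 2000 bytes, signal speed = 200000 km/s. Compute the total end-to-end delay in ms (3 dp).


Packet = 2000 bytes = 16000 bits. Store-and-forward: sum (t_trans + t_prop) per link.
Link 1: t_trans = 16000/(10*10^6) s = 1.6000 ms; t_prop = 800/200000 s = 4.0000 ms; subtotal = 5.6000 ms
Link 2: t_trans = 16000/(2*10^6) s = 8.0000 ms; t_prop = 400/200000 s = 2.0000 ms; subtotal = 10.0000 ms
End-to-end = 5.6000 + 10.0000 = 15.6000 ms -> 15.600 ms (3 dp)

15.600


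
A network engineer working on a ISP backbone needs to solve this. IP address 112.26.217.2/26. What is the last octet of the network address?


Given: IP = 112.26.217.2, prefix = /26
Subnet mask = 255.255.255.192
Last octet of IP: 2
Last octet of mask: 192
Network last octet = 2 AND 192 = 0

0


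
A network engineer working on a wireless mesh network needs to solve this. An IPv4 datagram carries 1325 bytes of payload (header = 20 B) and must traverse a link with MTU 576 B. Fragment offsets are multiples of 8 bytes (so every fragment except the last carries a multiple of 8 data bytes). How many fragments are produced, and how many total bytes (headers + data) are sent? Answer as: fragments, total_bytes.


Max data per non-final fragment = floor((MTU - header)/8)*8 = floor((576 - 20)/8)*8 = floor(556/8)*8 = 552 B
Final fragment needs no 8-byte alignment: it can carry up to MTU - header = 556 B
Non-final fragments needed = ceil((payload - 556) / 552) = ceil(769/552) = ceil(1.3931) = 2
Number of fragments = 2 + 1 = 3
Fragment sizes (data): 2 * 552 B + 221 B (last, 221 <= 556 OK)
Total bytes sent = payload + n_frags * header = 1325 + 3*20 = 1325 + 60 = 1385 B

3, 1385


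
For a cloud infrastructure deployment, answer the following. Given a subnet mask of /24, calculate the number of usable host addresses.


Given: subnet mask /24
Host bits = 32 - 24 = 8
Total addresses = 2^8 = 256
Usable hosts = 256 - 2 (network + broadcast) = 254

254


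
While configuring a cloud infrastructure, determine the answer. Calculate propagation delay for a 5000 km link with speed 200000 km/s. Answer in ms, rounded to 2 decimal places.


Given: distance = 5000 km, speed = 200000 km/s
Delay = distance / speed = 5000 / 200000 seconds
Delay in ms = 5000 * 1000 / 200000
Delay = 25.0000 ms
Rounded to 2 dp = 25.00 ms

25.00


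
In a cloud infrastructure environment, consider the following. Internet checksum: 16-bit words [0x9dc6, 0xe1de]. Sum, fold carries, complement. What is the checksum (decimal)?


Given words: [0x9dc6, 0xe1de]
Step 1: Sum all words
Raw sum = 40390 + 57822 = 98212
Step 2: Fold carry: (32676 + 1) = 32677
One's complement = ~32677 & 0xFFFF = 32858

32858


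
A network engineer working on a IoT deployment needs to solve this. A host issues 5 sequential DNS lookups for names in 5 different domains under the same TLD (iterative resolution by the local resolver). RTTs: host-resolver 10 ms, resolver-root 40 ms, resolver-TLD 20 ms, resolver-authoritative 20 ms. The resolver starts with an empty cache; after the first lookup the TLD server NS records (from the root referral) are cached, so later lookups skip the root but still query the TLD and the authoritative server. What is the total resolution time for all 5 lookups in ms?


Lookup 1 (cold cache): local + root + TLD + auth = 10 + 40 + 20 + 20 = 90 ms
Lookups 2..5 (TLD NS cached -> skip root; new domain -> still ask TLD and auth): local + TLD + auth = 10 + 20 + 20 = 50 ms each
Remaining 4 lookups: 4 * 50 = 200 ms
Total = 90 + 200 = 290 ms

290


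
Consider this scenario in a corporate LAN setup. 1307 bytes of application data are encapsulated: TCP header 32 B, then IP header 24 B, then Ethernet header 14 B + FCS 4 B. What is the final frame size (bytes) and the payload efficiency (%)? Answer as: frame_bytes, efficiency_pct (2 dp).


TCP segment = 1307 + 32 = 1339 B
IP packet = 1339 + 24 = 1363 B
Ethernet frame = 1363 + 14 + 4 = 1381 B
Efficiency = app / frame = 1307 / 1381 = 0.946416 = 94.6416% -> 94.64% (2 dp)

1381, 94.64


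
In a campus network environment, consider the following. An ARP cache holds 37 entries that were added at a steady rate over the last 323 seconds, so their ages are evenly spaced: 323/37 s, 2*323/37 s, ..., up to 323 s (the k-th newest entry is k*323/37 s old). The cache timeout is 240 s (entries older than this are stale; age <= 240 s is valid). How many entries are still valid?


Ages are k * 323/37 s for k = 1..37 (spacing = 8.7297 s).
Entry k is valid iff k * 323/37 <= 240 iff k <= 37 * 240 / 323 = 27.4923
n_valid = floor(27.4923) = 27
(n_stale = 37 - 27 = 10)

27


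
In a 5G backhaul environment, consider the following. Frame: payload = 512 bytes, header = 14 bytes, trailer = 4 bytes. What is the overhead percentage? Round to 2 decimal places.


Given: payload = 512 B, header = 14 B, trailer = 4 B
Overhead bytes = header + trailer = 14 + 4 = 18
Total frame = payload + overhead = 512 + 18 = 530
Overhead % = 18 / 530 * 100 = 3.3962% -> 3.40% (2 dp)

3.40


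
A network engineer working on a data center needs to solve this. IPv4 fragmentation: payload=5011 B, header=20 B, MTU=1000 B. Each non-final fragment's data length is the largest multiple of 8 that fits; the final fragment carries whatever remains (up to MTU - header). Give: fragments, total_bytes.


Max data per non-final fragment = floor((MTU - header)/8)*8 = floor((1000 - 20)/8)*8 = floor(980/8)*8 = 976 B
Final fragment needs no 8-byte alignment: it can carry up to MTU - header = 980 B
Non-final fragments needed = ceil((payload - 980) / 976) = ceil(4031/976) = ceil(4.1301) = 5
Number of fragments = 5 + 1 = 6
Fragment sizes (data): 5 * 976 B + 131 B (last, 131 <= 980 OK)
Total bytes sent = payload + n_frags * header = 5011 + 6*20 = 5011 + 120 = 5131 B

6, 5131


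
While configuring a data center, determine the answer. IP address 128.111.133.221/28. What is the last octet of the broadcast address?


Given: IP = 128.111.133.221, prefix = /28
Host bits = 32 - 28 = 4
Network last octet = 221 AND mask = 208
Host part size = 2^4 - 1 = 15
Broadcast last octet = 208 OR 15 = 223

223


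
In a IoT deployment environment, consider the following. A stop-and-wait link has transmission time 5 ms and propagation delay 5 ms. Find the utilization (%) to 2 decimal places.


Given: Ttrans = 5 ms, Tprop = 5 ms
RTT = 2 * Tprop = 2 * 5 = 10 ms
U = Ttrans / (Ttrans + RTT)
U = 5 / (5 + 10)
U = 5 / 15 = 0.333333
U% = 33.33%

33.33


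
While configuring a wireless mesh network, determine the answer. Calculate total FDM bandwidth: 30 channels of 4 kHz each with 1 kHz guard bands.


Given: 30 channels, 4 kHz each, guard = 1 kHz
Channel bandwidth = 30 * 4 = 120 kHz
Guard bands = 29 gaps * 1 kHz = 29 kHz
Total = 120 + 29 = 149 kHz

149


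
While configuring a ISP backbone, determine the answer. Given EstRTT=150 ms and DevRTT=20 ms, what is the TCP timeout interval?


Given: EstRTT = 150 ms, DevRTT = 20 ms
Timeout = EstRTT + 4 * DevRTT
4 * DevRTT = 4 * 20 = 80
Timeout = 150 + 80 = 230 ms

230


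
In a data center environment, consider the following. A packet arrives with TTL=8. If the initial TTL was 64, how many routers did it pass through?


Given: initial TTL = 64, received TTL = 8
Hops = initial TTL - received TTL
Hops = 64 - 8 = 56

56


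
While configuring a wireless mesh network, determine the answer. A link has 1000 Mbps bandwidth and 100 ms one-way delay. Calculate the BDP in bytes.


Given: bandwidth = 1000 Mbps, delay = 100 ms
BDP in bits = 1000 * 10^6 * 100 / 1000
BDP in bits = 100000000
BDP in bytes = 100000000 / 8 = 12500000

12500000


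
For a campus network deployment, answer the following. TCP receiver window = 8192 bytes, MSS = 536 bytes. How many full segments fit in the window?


Given: RWND = 8192 bytes, MSS = 536 bytes
Full segments = floor(RWND / MSS)
Full segments = floor(8192 / 536)
Full segments = floor(15.2836) = 15

15


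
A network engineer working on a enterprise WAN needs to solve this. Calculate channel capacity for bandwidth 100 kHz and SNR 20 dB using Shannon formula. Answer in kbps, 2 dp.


Given: B = 100 kHz, SNR = 20 dB
SNR linear = 10^(20/10) = 100
1 + SNR = 101
log2(101) = 6.6582114828
C = 100 * 1000 * 6.6582114828 = 665821.1483 bps
C = 665.821148 kbps -> 665.82 kbps (2 dp)

665.82
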